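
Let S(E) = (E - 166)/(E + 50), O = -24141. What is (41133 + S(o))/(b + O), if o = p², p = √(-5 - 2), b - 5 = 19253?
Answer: -1768546/209969 ≈ -8.4229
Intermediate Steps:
b = 19258 (b = 5 + 19253 = 19258)
p = I*√7 (p = √(-7) = I*√7 ≈ 2.6458*I)
o = -7 (o = (I*√7)² = -7)
S(E) = (-166 + E)/(50 + E)
(41133 + S(o))/(b + O) = (41133 + (-166 - 7)/(50 - 7))/(19258 - 24141) = (41133 - 173/43)/(-4883) = (41133 + (1/43)*(-173))*(-1/4883) = (41133 - 173/43)*(-1/4883) = (1768546/43)*(-1/4883) = -1768546/209969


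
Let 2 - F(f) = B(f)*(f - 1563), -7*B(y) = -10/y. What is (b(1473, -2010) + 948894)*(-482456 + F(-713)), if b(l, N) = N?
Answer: -2280049965999816/4991 ≈ -4.5683e+11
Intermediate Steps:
B(y) = 10/(7*y) (B(y) = -(-10)/(7*y) = 10/(7*y))
F(f) = 2 - 10*(-1563 + f)/(7*f) (F(f) = 2 - 10/(7*f)*(f - 1563) = 2 - 10/(7*f)*(-1563 + f) = 2 - 10*(-1563 + f)/(7*f))
(b(1473, -2010) + 948894)*(-482456 + F(-713)) = (-2010 + 948894)*(-482456 + (2/7)*(7815 + 2*(-713))/(-713)) = 946884*(-482456 + (2/7)*(-1/713)*(7815 - 1426)) = 946884*(-482456 + (2/7)*(-1/713)*6389) = 946884*(-482456 - 12778/4991) = 946884*(-2407950674/4991) = -2280049965999816/4991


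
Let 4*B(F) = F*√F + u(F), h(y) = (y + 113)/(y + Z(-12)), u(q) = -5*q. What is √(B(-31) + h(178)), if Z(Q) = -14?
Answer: √(272486 - 52111*I*√31)/82 ≈ 7.0612 - 3.0555*I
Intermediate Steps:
h(y) = (113 + y)/(-14 + y) (h(y) = (y + 113)/(y - 14) = (113 + y)/(-14 + y))
B(F) = -5*F/4 + F^(3/2)/4 (B(F) = (F*√F - 5*F)/4 = (F^(3/2) - 5*F)/4 = -5*F/4 + F^(3/2)/4)
√(B(-31) + h(178)) = √((-5/4*(-31) + (-31)^(3/2)/4) + (113 + 178)/(-14 + 178)) = √((155/4 + (-31*I*√31)/4) + 291/164) = √((155/4 - 31*I*√31/4) + (1/164)*291) = √((155/4 - 31*I*√31/4) + 291/164) = √(3323/82 - 31*I*√31/4)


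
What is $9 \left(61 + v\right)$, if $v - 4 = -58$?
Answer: $63$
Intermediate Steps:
$v = -54$ ($v = 4 - 58 = -54$)
$9 \left(61 + v\right) = 9 \left(61 - 54\right) = 9 \cdot 7 = 63$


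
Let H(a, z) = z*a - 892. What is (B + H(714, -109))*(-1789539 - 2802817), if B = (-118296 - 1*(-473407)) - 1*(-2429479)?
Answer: -12426327514432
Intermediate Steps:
B = 2784590 (B = (-118296 + 473407) + 2429479 = 355111 + 2429479 = 2784590)
H(a, z) = -892 + a*z (H(a, z) = a*z - 892 = -892 + a*z)
(B + H(714, -109))*(-1789539 - 2802817) = (2784590 + (-892 + 714*(-109)))*(-1789539 - 2802817) = (2784590 + (-892 - 77826))*(-4592356) = (2784590 - 78718)*(-4592356) = 2705872*(-4592356) = -12426327514432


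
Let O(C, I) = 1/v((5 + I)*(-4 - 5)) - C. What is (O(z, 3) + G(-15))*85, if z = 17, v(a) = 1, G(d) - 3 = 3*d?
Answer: -4930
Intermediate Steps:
G(d) = 3 + 3*d
O(C, I) = 1 - C (O(C, I) = 1/1 - C = 1 - C)
(O(z, 3) + G(-15))*85 = ((1 - 1*17) + (3 + 3*(-15)))*85 = ((1 - 17) + (3 - 45))*85 = (-16 - 42)*85 = -58*85 = -4930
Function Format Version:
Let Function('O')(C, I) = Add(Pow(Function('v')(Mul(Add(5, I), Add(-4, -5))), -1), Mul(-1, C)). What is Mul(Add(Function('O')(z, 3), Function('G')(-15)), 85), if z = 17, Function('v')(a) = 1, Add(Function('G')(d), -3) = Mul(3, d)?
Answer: -4930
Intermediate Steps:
Function('G')(d) = Add(3, Mul(3, d))
Function('O')(C, I) = Add(1, Mul(-1, C)) (Function('O')(C, I) = Add(Pow(1, -1), Mul(-1, C)) = Add(1, Mul(-1, C)))
Mul(Add(Function('O')(z, 3), Function('G')(-15)), 85) = Mul(Add(Add(1, Mul(-1, 17)), Add(3, Mul(3, -15))), 85) = Mul(Add(Add(1, -17), Add(3, -45)), 85) = Mul(Add(-16, -42), 85) = Mul(-58, 85) = -4930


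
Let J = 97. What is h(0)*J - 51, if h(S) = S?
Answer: -51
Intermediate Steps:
h(0)*J - 51 = 0*97 - 51 = 0 - 51 = -51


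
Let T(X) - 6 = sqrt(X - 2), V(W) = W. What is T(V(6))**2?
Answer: 64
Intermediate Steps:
T(X) = 6 + sqrt(-2 + X) (T(X) = 6 + sqrt(X - 2) = 6 + sqrt(-2 + X))
T(V(6))**2 = (6 + sqrt(-2 + 6))**2 = (6 + sqrt(4))**2 = (6 + 2)**2 = 8**2 = 64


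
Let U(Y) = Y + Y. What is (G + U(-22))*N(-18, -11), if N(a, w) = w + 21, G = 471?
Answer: 4270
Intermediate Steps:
U(Y) = 2*Y
N(a, w) = 21 + w
(G + U(-22))*N(-18, -11) = (471 + 2*(-22))*(21 - 11) = (471 - 44)*10 = 427*10 = 4270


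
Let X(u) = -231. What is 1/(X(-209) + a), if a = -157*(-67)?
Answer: 1/10288 ≈ 9.7201e-5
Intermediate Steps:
a = 10519
1/(X(-209) + a) = 1/(-231 + 10519) = 1/10288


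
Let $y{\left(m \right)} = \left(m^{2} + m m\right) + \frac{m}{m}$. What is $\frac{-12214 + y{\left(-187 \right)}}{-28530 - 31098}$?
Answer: $- \frac{57725}{59628} \approx -0.96809$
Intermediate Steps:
$y{\left(m \right)} = 1 + 2 m^{2}$ ($y{\left(m \right)} = \left(m^{2} + m^{2}\right) + 1 = 2 m^{2} + 1 = 1 + 2 m^{2}$)
$\frac{-12214 + y{\left(-187 \right)}}{-28530 - 31098} = \frac{-12214 + \left(1 + 2 \left(-187\right)^{2}\right)}{-28530 - 31098} = \frac{-12214 + \left(1 + 2 \cdot 34969\right)}{-59628} = \left(-12214 + \left(1 + 69938\right)\right) \left(- \frac{1}{59628}\right) = \left(-12214 + 69939\right) \left(- \frac{1}{59628}\right) = 57725 \left(- \frac{1}{59628}\right) = - \frac{57725}{59628}$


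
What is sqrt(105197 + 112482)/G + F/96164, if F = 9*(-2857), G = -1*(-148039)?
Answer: -25713/96164 + 11*sqrt(1799)/148039 ≈ -0.26424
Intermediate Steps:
G = 148039
F = -25713
sqrt(105197 + 112482)/G + F/96164 = sqrt(105197 + 112482)/148039 - 25713/96164 = sqrt(217679)*(1/148039) - 25713*1/96164 = (11*sqrt(1799))*(1/148039) - 25713/96164 = 11*sqrt(1799)/148039 - 25713/96164 = -25713/96164 + 11*sqrt(1799)/148039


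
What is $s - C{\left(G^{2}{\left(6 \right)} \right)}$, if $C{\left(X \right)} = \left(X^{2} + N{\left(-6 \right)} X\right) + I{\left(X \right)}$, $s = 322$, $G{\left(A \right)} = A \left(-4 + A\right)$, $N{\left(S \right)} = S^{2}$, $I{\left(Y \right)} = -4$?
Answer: $-25594$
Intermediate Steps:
$C{\left(X \right)} = -4 + X^{2} + 36 X$ ($C{\left(X \right)} = \left(X^{2} + \left(-6\right)^{2} X\right) - 4 = \left(X^{2} + 36 X\right) - 4 = -4 + X^{2} + 36 X$)
$s - C{\left(G^{2}{\left(6 \right)} \right)} = 322 - \left(-4 + \left(\left(6 \left(-4 + 6\right)\right)^{2}\right)^{2} + 36 \left(6 \left(-4 + 6\right)\right)^{2}\right) = 322 - \left(-4 + \left(\left(6 \cdot 2\right)^{2}\right)^{2} + 36 \left(6 \cdot 2\right)^{2}\right) = 322 - \left(-4 + \left(12^{2}\right)^{2} + 36 \cdot 12^{2}\right) = 322 - \left(-4 + 144^{2} + 36 \cdot 144\right) = 322 - \left(-4 + 20736 + 5184\right) = 322 - 25916 = -25594$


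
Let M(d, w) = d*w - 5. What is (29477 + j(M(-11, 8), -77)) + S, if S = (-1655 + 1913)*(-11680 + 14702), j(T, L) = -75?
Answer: 809078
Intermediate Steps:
M(d, w) = -5 + d*w
S = 779676 (S = 258*3022 = 779676)
(29477 + j(M(-11, 8), -77)) + S = (29477 - 75) + 779676 = 29402 + 779676 = 809078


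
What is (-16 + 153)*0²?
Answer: 0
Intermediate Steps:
(-16 + 153)*0² = 137*0 = 0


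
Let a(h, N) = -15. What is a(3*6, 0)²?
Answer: 225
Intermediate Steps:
a(3*6, 0)² = (-15)² = 225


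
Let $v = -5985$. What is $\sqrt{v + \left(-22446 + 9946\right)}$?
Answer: $i \sqrt{18485} \approx 135.96 i$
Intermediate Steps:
$\sqrt{v + \left(-22446 + 9946\right)} = \sqrt{-5985 + \left(-22446 + 9946\right)} = \sqrt{-5985 - 12500} = \sqrt{-18485} = i \sqrt{18485}$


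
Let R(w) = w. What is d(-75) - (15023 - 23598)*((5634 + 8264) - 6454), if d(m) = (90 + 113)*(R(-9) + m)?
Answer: 63815248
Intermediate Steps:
d(m) = -1827 + 203*m (d(m) = (90 + 113)*(-9 + m) = 203*(-9 + m) = -1827 + 203*m)
d(-75) - (15023 - 23598)*((5634 + 8264) - 6454) = (-1827 + 203*(-75)) - (15023 - 23598)*((5634 + 8264) - 6454) = (-1827 - 15225) - (-8575)*(13898 - 6454) = -17052 - (-8575)*7444 = -17052 - 1*(-63832300) = -17052 + 63832300 = 63815248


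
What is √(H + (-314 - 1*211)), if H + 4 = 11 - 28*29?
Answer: I*√1330 ≈ 36.469*I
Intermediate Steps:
H = -805 (H = -4 + (11 - 28*29) = -4 + (11 - 812) = -4 - 801 = -805)
√(H + (-314 - 1*211)) = √(-805 + (-314 - 1*211)) = √(-805 + (-314 - 211)) = √(-805 - 525) = √(-1330) = I*√1330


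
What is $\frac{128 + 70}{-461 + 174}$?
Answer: $- \frac{198}{287} \approx -0.6899$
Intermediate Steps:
$\frac{128 + 70}{-461 + 174} = \frac{198}{-287} = 198 \left(- \frac{1}{287}\right) = - \frac{198}{287}$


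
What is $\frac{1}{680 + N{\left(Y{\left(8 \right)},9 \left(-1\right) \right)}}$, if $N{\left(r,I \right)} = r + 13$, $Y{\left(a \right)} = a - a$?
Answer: $\frac{1}{693} \approx 0.001443$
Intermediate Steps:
$Y{\left(a \right)} = 0$
$N{\left(r,I \right)} = 13 + r$
$\frac{1}{680 + N{\left(Y{\left(8 \right)},9 \left(-1\right) \right)}} = \frac{1}{680 + \left(13 + 0\right)} = \frac{1}{680 + 13} = \frac{1}{693}$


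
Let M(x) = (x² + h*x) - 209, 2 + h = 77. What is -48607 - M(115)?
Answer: -70248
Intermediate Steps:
h = 75 (h = -2 + 77 = 75)
M(x) = -209 + x² + 75*x (M(x) = (x² + 75*x) - 209 = -209 + x² + 75*x)
-48607 - M(115) = -48607 - (-209 + 115² + 75*115) = -48607 - (-209 + 13225 + 8625) = -48607 - 1*21641 = -48607 - 21641 = -70248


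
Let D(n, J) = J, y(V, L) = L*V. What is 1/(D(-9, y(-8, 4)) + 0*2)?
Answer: -1/32 ≈ -0.031250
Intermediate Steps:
1/(D(-9, y(-8, 4)) + 0*2) = 1/(4*(-8) + 0*2) = 1/(-32 + 0) = 1/(-32) = -1/32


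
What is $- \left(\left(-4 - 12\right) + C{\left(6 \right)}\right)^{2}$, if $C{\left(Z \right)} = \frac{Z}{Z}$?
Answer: $-225$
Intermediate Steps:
$C{\left(Z \right)} = 1$
$- \left(\left(-4 - 12\right) + C{\left(6 \right)}\right)^{2} = - \left(\left(-4 - 12\right) + 1\right)^{2} = - \left(-16 + 1\right)^{2} = - \left(-15\right)^{2} = \left(-1\right) 225 = -225$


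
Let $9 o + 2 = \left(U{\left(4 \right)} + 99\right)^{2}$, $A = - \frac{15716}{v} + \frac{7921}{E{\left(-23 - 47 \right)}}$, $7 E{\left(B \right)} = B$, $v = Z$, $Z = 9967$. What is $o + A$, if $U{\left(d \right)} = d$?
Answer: $\frac{345247787}{897030} \approx 384.88$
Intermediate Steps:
$v = 9967$
$E{\left(B \right)} = \frac{B}{7}$
$A = - \frac{79105767}{99670}$ ($A = - \frac{15716}{9967} + \frac{7921}{\frac{1}{7} \left(-23 - 47\right)} = \left(-15716\right) \frac{1}{9967} + \frac{7921}{\frac{1}{7} \left(-23 - 47\right)} = - \frac{15716}{9967} + \frac{7921}{\frac{1}{7} \left(-70\right)} = - \frac{15716}{9967} + \frac{7921}{-10} = - \frac{15716}{9967} + 7921 \left(- \frac{1}{10}\right) = - \frac{15716}{9967} - \frac{7921}{10} = - \frac{79105767}{99670} \approx -793.68$)
$o = \frac{10607}{9}$ ($o = - \frac{2}{9} + \frac{\left(4 + 99\right)^{2}}{9} = - \frac{2}{9} + \frac{103^{2}}{9} = - \frac{2}{9} + \frac{1}{9} \cdot 10609 = - \frac{2}{9} + \frac{10609}{9} = \frac{10607}{9} \approx 1178.6$)
$o + A = \frac{10607}{9} - \frac{79105767}{99670} = \frac{345247787}{897030}$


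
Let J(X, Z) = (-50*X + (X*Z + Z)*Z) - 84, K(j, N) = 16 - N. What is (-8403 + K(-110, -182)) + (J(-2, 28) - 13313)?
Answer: -22286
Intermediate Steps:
J(X, Z) = -84 - 50*X + Z*(Z + X*Z) (J(X, Z) = (-50*X + (Z + X*Z)*Z) - 84 = (-50*X + Z*(Z + X*Z)) - 84 = -84 - 50*X + Z*(Z + X*Z))
(-8403 + K(-110, -182)) + (J(-2, 28) - 13313) = (-8403 + (16 - 1*(-182))) + ((-84 + 28² - 50*(-2) - 2*28²) - 13313) = (-8403 + (16 + 182)) + ((-84 + 784 + 100 - 2*784) - 13313) = (-8403 + 198) + ((-84 + 784 + 100 - 1568) - 13313) = -8205 + (-768 - 13313) = -8205 - 14081 = -22286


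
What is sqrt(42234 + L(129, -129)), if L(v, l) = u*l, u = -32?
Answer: sqrt(46362) ≈ 215.32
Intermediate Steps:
L(v, l) = -32*l
sqrt(42234 + L(129, -129)) = sqrt(42234 - 32*(-129)) = sqrt(42234 + 4128) = sqrt(46362)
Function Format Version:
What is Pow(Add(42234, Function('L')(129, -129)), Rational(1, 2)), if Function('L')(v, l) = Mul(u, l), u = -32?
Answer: Pow(46362, Rational(1, 2)) ≈ 215.32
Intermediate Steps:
Function('L')(v, l) = Mul(-32, l)
Pow(Add(42234, Function('L')(129, -129)), Rational(1, 2)) = Pow(Add(42234, Mul(-32, -129)), Rational(1, 2)) = Pow(Add(42234, 4128), Rational(1, 2)) = Pow(46362, Rational(1, 2))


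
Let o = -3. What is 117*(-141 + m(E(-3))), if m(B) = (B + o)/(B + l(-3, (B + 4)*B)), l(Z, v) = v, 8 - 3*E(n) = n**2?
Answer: -113724/7 ≈ -16246.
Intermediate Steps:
E(n) = 8/3 - n**2/3
m(B) = (-3 + B)/(B + B*(4 + B)) (m(B) = (B - 3)/(B + (B + 4)*B) = (-3 + B)/(B + (4 + B)*B) = (-3 + B)/(B + B*(4 + B)))
117*(-141 + m(E(-3))) = 117*(-141 + (-3 + (8/3 - 1/3*(-3)**2))/((8/3 - 1/3*(-3)**2)*(5 + (8/3 - 1/3*(-3)**2)))) = 117*(-141 + (-3 + (8/3 - 1/3*9))/((8/3 - 1/3*9)*(5 + (8/3 - 1/3*9)))) = 117*(-141 + (-3 + (8/3 - 3))/((8/3 - 3)*(5 + (8/3 - 3)))) = 117*(-141 + (-3 - 1/3)/((-1/3)*(5 - 1/3))) = 117*(-141 - 3*(-10/3)/14/3) = 117*(-141 - 3*3/14*(-10/3)) = 117*(-141 + 15/7) = 117*(-972/7) = -113724/7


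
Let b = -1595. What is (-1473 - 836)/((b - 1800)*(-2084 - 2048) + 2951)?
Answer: -2309/14031091 ≈ -0.00016456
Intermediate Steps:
(-1473 - 836)/((b - 1800)*(-2084 - 2048) + 2951) = (-1473 - 836)/((-1595 - 1800)*(-2084 - 2048) + 2951) = -2309/(-3395*(-4132) + 2951) = -2309/(14028140 + 2951) = -2309/14031091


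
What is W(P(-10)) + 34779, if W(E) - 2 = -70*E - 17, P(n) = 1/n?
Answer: 34771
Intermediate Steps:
W(E) = -15 - 70*E (W(E) = 2 + (-70*E - 17) = 2 + (-17 - 70*E) = -15 - 70*E)
W(P(-10)) + 34779 = (-15 - 70/(-10)) + 34779 = (-15 - 70*(-⅒)) + 34779 = (-15 + 7) + 34779 = -8 + 34779 = 34771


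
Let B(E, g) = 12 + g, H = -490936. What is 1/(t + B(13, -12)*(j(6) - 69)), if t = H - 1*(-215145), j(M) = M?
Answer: -1/275791 ≈ -3.6259e-6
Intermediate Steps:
t = -275791 (t = -490936 - 1*(-215145) = -490936 + 215145 = -275791)
1/(t + B(13, -12)*(j(6) - 69)) = 1/(-275791 + (12 - 12)*(6 - 69)) = 1/(-275791 + 0*(-63)) = 1/(-275791 + 0) = 1/(-275791) = -1/275791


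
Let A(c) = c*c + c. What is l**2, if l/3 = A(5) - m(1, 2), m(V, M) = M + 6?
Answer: 4356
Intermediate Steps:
m(V, M) = 6 + M
A(c) = c + c**2 (A(c) = c**2 + c = c + c**2)
l = 66 (l = 3*(5*(1 + 5) - (6 + 2)) = 3*(5*6 - 1*8) = 3*(30 - 8) = 3*22 = 66)
l**2 = 66**2 = 4356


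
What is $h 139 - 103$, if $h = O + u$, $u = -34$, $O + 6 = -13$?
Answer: $-7470$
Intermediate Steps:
$O = -19$ ($O = -6 - 13 = -19$)
$h = -53$ ($h = -19 - 34 = -53$)
$h 139 - 103 = \left(-53\right) 139 - 103 = -7367 - 103 = -7470$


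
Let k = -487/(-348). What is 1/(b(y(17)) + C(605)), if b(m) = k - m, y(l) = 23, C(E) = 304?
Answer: 348/98275 ≈ 0.0035411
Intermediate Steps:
k = 487/348 (k = -487*(-1/348) = 487/348 ≈ 1.3994)
b(m) = 487/348 - m
1/(b(y(17)) + C(605)) = 1/((487/348 - 1*23) + 304) = 1/((487/348 - 23) + 304) = 1/(-7517/348 + 304) = 1/(98275/348) = 348/98275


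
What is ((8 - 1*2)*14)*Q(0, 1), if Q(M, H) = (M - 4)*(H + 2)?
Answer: -1008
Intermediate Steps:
Q(M, H) = (-4 + M)*(2 + H)
((8 - 1*2)*14)*Q(0, 1) = ((8 - 1*2)*14)*(-8 - 4*1 + 2*0 + 1*0) = ((8 - 2)*14)*(-8 - 4 + 0 + 0) = (6*14)*(-12) = 84*(-12) = -1008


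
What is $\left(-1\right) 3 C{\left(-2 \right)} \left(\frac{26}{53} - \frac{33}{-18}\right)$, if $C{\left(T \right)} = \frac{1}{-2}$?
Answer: $\frac{739}{212} \approx 3.4858$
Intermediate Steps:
$C{\left(T \right)} = - \frac{1}{2}$
$\left(-1\right) 3 C{\left(-2 \right)} \left(\frac{26}{53} - \frac{33}{-18}\right) = \left(-1\right) 3 \left(- \frac{1}{2}\right) \left(\frac{26}{53} - \frac{33}{-18}\right) = \left(-3\right) \left(- \frac{1}{2}\right) \left(26 \cdot \frac{1}{53} - - \frac{11}{6}\right) = \frac{3 \left(\frac{26}{53} + \frac{11}{6}\right)}{2} = \frac{3}{2} \cdot \frac{739}{318} = \frac{739}{212}$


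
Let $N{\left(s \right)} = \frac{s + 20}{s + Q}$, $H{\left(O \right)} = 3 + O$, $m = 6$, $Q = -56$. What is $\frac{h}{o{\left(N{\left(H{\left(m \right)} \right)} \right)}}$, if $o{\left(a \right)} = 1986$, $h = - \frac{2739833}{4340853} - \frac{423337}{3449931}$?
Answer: $- \frac{1881646414664}{4956937942608333} \approx -0.0003796$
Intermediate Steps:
$h = - \frac{3763292829328}{4991881110381}$ ($h = \left(-2739833\right) \frac{1}{4340853} - \frac{423337}{3449931} = - \frac{2739833}{4340853} - \frac{423337}{3449931} = - \frac{3763292829328}{4991881110381} \approx -0.75388$)
$N{\left(s \right)} = \frac{20 + s}{-56 + s}$ ($N{\left(s \right)} = \frac{s + 20}{s - 56} = \frac{20 + s}{-56 + s}$)
$\frac{h}{o{\left(N{\left(H{\left(m \right)} \right)} \right)}} = - \frac{3763292829328}{4991881110381 \cdot 1986} = \left(- \frac{3763292829328}{4991881110381}\right) \frac{1}{1986} = - \frac{1881646414664}{4956937942608333}$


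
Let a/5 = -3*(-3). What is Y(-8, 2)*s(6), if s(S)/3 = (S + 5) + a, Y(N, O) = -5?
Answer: -840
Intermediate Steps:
a = 45 (a = 5*(-3*(-3)) = 5*9 = 45)
s(S) = 150 + 3*S (s(S) = 3*((S + 5) + 45) = 3*((5 + S) + 45) = 3*(50 + S) = 150 + 3*S)
Y(-8, 2)*s(6) = -5*(150 + 3*6) = -5*(150 + 18) = -5*168 = -840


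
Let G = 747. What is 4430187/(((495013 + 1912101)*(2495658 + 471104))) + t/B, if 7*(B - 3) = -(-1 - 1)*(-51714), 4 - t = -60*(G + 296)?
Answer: -3128532422362185275/738463960599765276 ≈ -4.2365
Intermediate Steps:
t = 62584 (t = 4 - (-60)*(747 + 296) = 4 - (-60)*1043 = 4 - 1*(-62580) = 4 + 62580 = 62584)
B = -103407/7 (B = 3 + (-(-1 - 1)*(-51714))/7 = 3 + (-1*(-2)*(-51714))/7 = 3 + (2*(-51714))/7 = 3 + (⅐)*(-103428) = 3 - 103428/7 = -103407/7 ≈ -14772.)
4430187/(((495013 + 1912101)*(2495658 + 471104))) + t/B = 4430187/(((495013 + 1912101)*(2495658 + 471104))) + 62584/(-103407/7) = 4430187/((2407114*2966762)) + 62584*(-7/103407) = 4430187/7141334344868 - 438088/103407 = -3128532422362185275/738463960599765276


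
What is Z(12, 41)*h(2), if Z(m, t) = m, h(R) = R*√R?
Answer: 24*√2 ≈ 33.941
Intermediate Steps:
h(R) = R^(3/2)
Z(12, 41)*h(2) = 12*2^(3/2) = 12*(2*√2) = 24*√2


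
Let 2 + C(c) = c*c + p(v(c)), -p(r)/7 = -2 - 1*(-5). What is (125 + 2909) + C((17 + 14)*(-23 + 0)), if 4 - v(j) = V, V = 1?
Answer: 511380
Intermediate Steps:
v(j) = 3 (v(j) = 4 - 1*1 = 4 - 1 = 3)
p(r) = -21 (p(r) = -7*(-2 - 1*(-5)) = -7*(-2 + 5) = -7*3 = -21)
C(c) = -23 + c² (C(c) = -2 + (c*c - 21) = -2 + (c² - 21) = -2 + (-21 + c²) = -23 + c²)
(125 + 2909) + C((17 + 14)*(-23 + 0)) = (125 + 2909) + (-23 + ((17 + 14)*(-23 + 0))²) = 3034 + (-23 + (31*(-23))²) = 3034 + (-23 + (-713)²) = 3034 + (-23 + 508369) = 3034 + 508346 = 511380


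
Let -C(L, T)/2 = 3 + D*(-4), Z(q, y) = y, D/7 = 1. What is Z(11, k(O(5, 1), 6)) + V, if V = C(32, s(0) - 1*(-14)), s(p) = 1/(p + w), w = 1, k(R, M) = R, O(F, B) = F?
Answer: 55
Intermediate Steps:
D = 7 (D = 7*1 = 7)
s(p) = 1/(1 + p) (s(p) = 1/(p + 1) = 1/(1 + p))
C(L, T) = 50 (C(L, T) = -2*(3 + 7*(-4)) = -2*(3 - 28) = -2*(-25) = 50)
V = 50
Z(11, k(O(5, 1), 6)) + V = 5 + 50 = 55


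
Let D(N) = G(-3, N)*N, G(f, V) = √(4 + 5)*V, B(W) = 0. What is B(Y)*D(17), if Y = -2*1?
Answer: 0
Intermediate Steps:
Y = -2
G(f, V) = 3*V (G(f, V) = √9*V = 3*V)
D(N) = 3*N² (D(N) = (3*N)*N = 3*N²)
B(Y)*D(17) = 0*(3*17²) = 0*(3*289) = 0*867 = 0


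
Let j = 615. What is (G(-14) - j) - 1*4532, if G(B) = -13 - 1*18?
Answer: -5178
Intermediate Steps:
G(B) = -31 (G(B) = -13 - 18 = -31)
(G(-14) - j) - 1*4532 = (-31 - 1*615) - 1*4532 = (-31 - 615) - 4532 = -646 - 4532 = -5178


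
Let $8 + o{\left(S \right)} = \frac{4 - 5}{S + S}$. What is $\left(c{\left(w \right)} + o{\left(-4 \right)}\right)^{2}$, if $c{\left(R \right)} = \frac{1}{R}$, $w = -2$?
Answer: $\frac{4489}{64} \approx 70.141$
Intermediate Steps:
$o{\left(S \right)} = -8 - \frac{1}{2 S}$ ($o{\left(S \right)} = -8 + \frac{4 - 5}{S + S} = -8 - \frac{1}{2 S}$)
$\left(c{\left(w \right)} + o{\left(-4 \right)}\right)^{2} = \left(\frac{1}{-2} - \left(8 + \frac{1}{2 \left(-4\right)}\right)\right)^{2} = \left(- \frac{1}{2} - \frac{63}{8}\right)^{2} = \left(- \frac{67}{8}\right)^{2} = \frac{4489}{64}$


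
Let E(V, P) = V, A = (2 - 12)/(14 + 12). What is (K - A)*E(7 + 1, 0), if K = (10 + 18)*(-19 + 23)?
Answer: 11688/13 ≈ 899.08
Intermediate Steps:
A = -5/13 (A = -10/26 = -10*1/26 = -5/13 ≈ -0.38462)
K = 112 (K = 28*4 = 112)
(K - A)*E(7 + 1, 0) = (112 - 1*(-5/13))*(7 + 1) = (112 + 5/13)*8 = (1461/13)*8 = 11688/13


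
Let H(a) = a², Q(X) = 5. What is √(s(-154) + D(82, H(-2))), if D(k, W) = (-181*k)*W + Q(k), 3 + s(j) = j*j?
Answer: 5*I*√1426 ≈ 188.81*I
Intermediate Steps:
s(j) = -3 + j² (s(j) = -3 + j*j = -3 + j²)
D(k, W) = 5 - 181*W*k (D(k, W) = (-181*k)*W + 5 = -181*W*k + 5 = 5 - 181*W*k)
√(s(-154) + D(82, H(-2))) = √((-3 + (-154)²) + (5 - 181*(-2)²*82)) = √((-3 + 23716) + (5 - 181*4*82)) = √(23713 + (5 - 59368)) = √(23713 - 59363) = √(-35650) = 5*I*√1426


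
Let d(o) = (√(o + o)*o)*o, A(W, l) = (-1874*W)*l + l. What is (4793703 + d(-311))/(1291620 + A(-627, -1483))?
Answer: -4793703/1741231897 - 96721*I*√622/1741231897 ≈ -0.0027531 - 0.0013853*I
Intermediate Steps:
A(W, l) = l - 1874*W*l (A(W, l) = -1874*W*l + l = l - 1874*W*l)
d(o) = √2*o^(5/2) (d(o) = (√(2*o)*o)*o = ((√2*√o)*o)*o = (√2*o^(3/2))*o = √2*o^(5/2))
(4793703 + d(-311))/(1291620 + A(-627, -1483)) = (4793703 + √2*(-311)^(5/2))/(1291620 - 1483*(1 - 1874*(-627))) = (4793703 + √2*(96721*I*√311))/(1291620 - 1483*(1 + 1174998)) = (4793703 + 96721*I*√622)/(1291620 - 1483*1174999) = (4793703 + 96721*I*√622)/(1291620 - 1742523517) = (4793703 + 96721*I*√622)/(-1741231897) = (4793703 + 96721*I*√622)*(-1/1741231897) = -4793703/1741231897 - 96721*I*√622/1741231897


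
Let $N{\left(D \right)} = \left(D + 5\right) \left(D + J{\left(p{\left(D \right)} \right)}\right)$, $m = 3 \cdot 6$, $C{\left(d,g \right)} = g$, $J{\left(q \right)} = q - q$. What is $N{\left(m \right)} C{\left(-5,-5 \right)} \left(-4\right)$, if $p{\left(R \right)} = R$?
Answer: $8280$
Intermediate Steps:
$J{\left(q \right)} = 0$
$m = 18$
$N{\left(D \right)} = D \left(5 + D\right)$ ($N{\left(D \right)} = \left(D + 5\right) \left(D + 0\right) = \left(5 + D\right) D = D \left(5 + D\right)$)
$N{\left(m \right)} C{\left(-5,-5 \right)} \left(-4\right) = 18 \left(5 + 18\right) \left(-5\right) \left(-4\right) = 18 \cdot 23 \left(-5\right) \left(-4\right) = 414 \left(-5\right) \left(-4\right) = \left(-2070\right) \left(-4\right) = 8280$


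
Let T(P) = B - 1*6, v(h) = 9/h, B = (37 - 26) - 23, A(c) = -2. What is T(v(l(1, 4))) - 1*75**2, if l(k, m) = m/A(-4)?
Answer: -5643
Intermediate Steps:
B = -12 (B = 11 - 23 = -12)
l(k, m) = -m/2 (l(k, m) = m/(-2) = m*(-1/2) = -m/2)
T(P) = -18 (T(P) = -12 - 1*6 = -12 - 6 = -18)
T(v(l(1, 4))) - 1*75**2 = -18 - 1*75**2 = -18 - 1*5625 = -18 - 5625 = -5643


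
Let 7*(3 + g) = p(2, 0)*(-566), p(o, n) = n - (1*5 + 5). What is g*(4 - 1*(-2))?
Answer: 33834/7 ≈ 4833.4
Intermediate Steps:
p(o, n) = -10 + n (p(o, n) = n - (5 + 5) = n - 1*10 = n - 10 = -10 + n)
g = 5639/7 (g = -3 + ((-10 + 0)*(-566))/7 = -3 + (-10*(-566))/7 = -3 + (1/7)*5660 = -3 + 5660/7 = 5639/7 ≈ 805.57)
g*(4 - 1*(-2)) = 5639*(4 - 1*(-2))/7 = 5639*(4 + 2)/7 = (5639/7)*6 = 33834/7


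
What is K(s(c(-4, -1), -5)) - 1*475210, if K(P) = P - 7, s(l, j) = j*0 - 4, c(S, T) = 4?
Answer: -475221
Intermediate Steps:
s(l, j) = -4 (s(l, j) = 0 - 4 = -4)
K(P) = -7 + P
K(s(c(-4, -1), -5)) - 1*475210 = (-7 - 4) - 1*475210 = -11 - 475210 = -475221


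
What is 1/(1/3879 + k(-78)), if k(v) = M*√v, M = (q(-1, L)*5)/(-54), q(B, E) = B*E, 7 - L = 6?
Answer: 23274/60372331 - 8359245*I*√78/60372331 ≈ 0.00038551 - 1.2229*I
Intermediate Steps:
L = 1 (L = 7 - 1*6 = 7 - 6 = 1)
M = 5/54 (M = (-1*1*5)/(-54) = -1*5*(-1/54) = -5*(-1/54) = 5/54 ≈ 0.092593)
k(v) = 5*√v/54
1/(1/3879 + k(-78)) = 1/(1/3879 + 5*√(-78)/54) = 1/(1/3879 + 5*(I*√78)/54) = 1/(1/3879 + 5*I*√78/54)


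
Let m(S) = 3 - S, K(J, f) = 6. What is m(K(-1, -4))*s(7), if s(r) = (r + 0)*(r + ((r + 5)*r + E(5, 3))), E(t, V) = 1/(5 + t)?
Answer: -19131/10 ≈ -1913.1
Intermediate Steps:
s(r) = r*(⅒ + r + r*(5 + r)) (s(r) = (r + 0)*(r + ((r + 5)*r + 1/(5 + 5))) = r*(r + ((5 + r)*r + 1/10)) = r*(r + (r*(5 + r) + ⅒)) = r*(r + (⅒ + r*(5 + r))) = r*(⅒ + r + r*(5 + r)))
m(K(-1, -4))*s(7) = (3 - 1*6)*(7*(⅒ + 7² + 6*7)) = (3 - 6)*(7*(⅒ + 49 + 42)) = -21*911/10 = -3*6377/10 = -19131/10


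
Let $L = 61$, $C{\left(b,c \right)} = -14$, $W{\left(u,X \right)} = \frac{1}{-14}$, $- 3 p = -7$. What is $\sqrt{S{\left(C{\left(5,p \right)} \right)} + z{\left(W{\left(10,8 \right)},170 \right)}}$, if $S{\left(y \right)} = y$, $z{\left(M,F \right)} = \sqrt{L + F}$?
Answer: $\sqrt{-14 + \sqrt{231}} \approx 1.0948$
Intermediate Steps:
$p = \frac{7}{3}$ ($p = \left(- \frac{1}{3}\right) \left(-7\right) = \frac{7}{3} \approx 2.3333$)
$W{\left(u,X \right)} = - \frac{1}{14}$
$z{\left(M,F \right)} = \sqrt{61 + F}$
$\sqrt{S{\left(C{\left(5,p \right)} \right)} + z{\left(W{\left(10,8 \right)},170 \right)}} = \sqrt{-14 + \sqrt{61 + 170}} = \sqrt{-14 + \sqrt{231}}$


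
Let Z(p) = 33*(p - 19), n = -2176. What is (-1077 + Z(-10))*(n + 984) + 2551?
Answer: 2427079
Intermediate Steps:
Z(p) = -627 + 33*p (Z(p) = 33*(-19 + p) = -627 + 33*p)
(-1077 + Z(-10))*(n + 984) + 2551 = (-1077 + (-627 + 33*(-10)))*(-2176 + 984) + 2551 = (-1077 + (-627 - 330))*(-1192) + 2551 = (-1077 - 957)*(-1192) + 2551 = -2034*(-1192) + 2551 = 2424528 + 2551 = 2427079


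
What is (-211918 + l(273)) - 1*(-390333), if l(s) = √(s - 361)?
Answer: 178415 + 2*I*√22 ≈ 1.7842e+5 + 9.3808*I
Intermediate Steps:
l(s) = √(-361 + s)
(-211918 + l(273)) - 1*(-390333) = (-211918 + √(-361 + 273)) - 1*(-390333) = (-211918 + √(-88)) + 390333 = (-211918 + 2*I*√22) + 390333 = 178415 + 2*I*√22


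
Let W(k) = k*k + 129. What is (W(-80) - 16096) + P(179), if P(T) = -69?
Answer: -9636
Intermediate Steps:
W(k) = 129 + k² (W(k) = k² + 129 = 129 + k²)
(W(-80) - 16096) + P(179) = ((129 + (-80)²) - 16096) - 69 = ((129 + 6400) - 16096) - 69 = (6529 - 16096) - 69 = -9567 - 69 = -9636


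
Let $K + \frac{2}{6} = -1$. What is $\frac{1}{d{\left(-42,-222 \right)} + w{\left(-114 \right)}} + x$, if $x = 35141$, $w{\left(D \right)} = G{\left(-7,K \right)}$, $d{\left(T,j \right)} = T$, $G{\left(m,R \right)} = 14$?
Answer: $\frac{983947}{28} \approx 35141.0$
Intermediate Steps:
$K = - \frac{4}{3}$ ($K = - \frac{1}{3} - 1 = - \frac{4}{3} \approx -1.3333$)
$w{\left(D \right)} = 14$
$\frac{1}{d{\left(-42,-222 \right)} + w{\left(-114 \right)}} + x = \frac{1}{-42 + 14} + 35141 = \frac{1}{-28} + 35141 = - \frac{1}{28} + 35141 = \frac{983947}{28}$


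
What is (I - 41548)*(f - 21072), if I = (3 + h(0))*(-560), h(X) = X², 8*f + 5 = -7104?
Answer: 1898627795/2 ≈ 9.4931e+8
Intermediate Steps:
f = -7109/8 (f = -5/8 + (⅛)*(-7104) = -5/8 - 888 = -7109/8 ≈ -888.63)
I = -1680 (I = (3 + 0²)*(-560) = (3 + 0)*(-560) = 3*(-560) = -1680)
(I - 41548)*(f - 21072) = (-1680 - 41548)*(-7109/8 - 21072) = -43228*(-175685/8) = 1898627795/2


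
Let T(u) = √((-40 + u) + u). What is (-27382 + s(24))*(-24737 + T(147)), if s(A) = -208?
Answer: 682493830 - 27590*√254 ≈ 6.8205e+8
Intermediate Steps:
T(u) = √(-40 + 2*u)
(-27382 + s(24))*(-24737 + T(147)) = (-27382 - 208)*(-24737 + √(-40 + 2*147)) = -27590*(-24737 + √(-40 + 294)) = -27590*(-24737 + √254) = 682493830 - 27590*√254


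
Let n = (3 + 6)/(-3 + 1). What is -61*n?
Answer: 549/2 ≈ 274.50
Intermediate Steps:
n = -9/2 (n = 9/(-2) = 9*(-½) = -9/2 ≈ -4.5000)
-61*n = -61*(-9/2) = 549/2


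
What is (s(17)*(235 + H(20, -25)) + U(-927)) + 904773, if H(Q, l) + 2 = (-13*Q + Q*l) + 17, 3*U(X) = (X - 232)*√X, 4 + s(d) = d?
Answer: 898143 - 1159*I*√103 ≈ 8.9814e+5 - 11763.0*I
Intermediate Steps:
s(d) = -4 + d
U(X) = √X*(-232 + X)/3 (U(X) = ((X - 232)*√X)/3 = ((-232 + X)*√X)/3 = (√X*(-232 + X))/3 = √X*(-232 + X)/3)
H(Q, l) = 15 - 13*Q + Q*l (H(Q, l) = -2 + ((-13*Q + Q*l) + 17) = -2 + (17 - 13*Q + Q*l) = 15 - 13*Q + Q*l)
(s(17)*(235 + H(20, -25)) + U(-927)) + 904773 = ((-4 + 17)*(235 + (15 - 13*20 + 20*(-25))) + √(-927)*(-232 - 927)/3) + 904773 = (13*(235 + (15 - 260 - 500)) + (⅓)*(3*I*√103)*(-1159)) + 904773 = (13*(235 - 745) - 1159*I*√103) + 904773 = (13*(-510) - 1159*I*√103) + 904773 = (-6630 - 1159*I*√103) + 904773 = 898143 - 1159*I*√103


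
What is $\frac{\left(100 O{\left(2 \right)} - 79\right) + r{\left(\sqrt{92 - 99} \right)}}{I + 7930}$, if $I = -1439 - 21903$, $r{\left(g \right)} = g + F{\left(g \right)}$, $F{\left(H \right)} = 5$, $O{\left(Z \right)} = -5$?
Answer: $\frac{287}{7706} - \frac{i \sqrt{7}}{15412} \approx 0.037244 - 0.00017167 i$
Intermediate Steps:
$r{\left(g \right)} = 5 + g$ ($r{\left(g \right)} = g + 5 = 5 + g$)
$I = -23342$
$\frac{\left(100 O{\left(2 \right)} - 79\right) + r{\left(\sqrt{92 - 99} \right)}}{I + 7930} = \frac{\left(100 \left(-5\right) - 79\right) + \left(5 + \sqrt{92 - 99}\right)}{-23342 + 7930} = \frac{\left(-500 - 79\right) + \left(5 + \sqrt{-7}\right)}{-15412} = \left(-579 + \left(5 + i \sqrt{7}\right)\right) \left(- \frac{1}{15412}\right) = \left(-574 + i \sqrt{7}\right) \left(- \frac{1}{15412}\right) = \frac{287}{7706} - \frac{i \sqrt{7}}{15412}$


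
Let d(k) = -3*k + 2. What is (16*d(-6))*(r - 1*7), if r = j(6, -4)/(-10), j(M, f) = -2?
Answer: -2176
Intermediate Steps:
d(k) = 2 - 3*k
r = 1/5 (r = -2/(-10) = -2*(-1/10) = 1/5 ≈ 0.20000)
(16*d(-6))*(r - 1*7) = (16*(2 - 3*(-6)))*(1/5 - 1*7) = (16*(2 + 18))*(1/5 - 7) = (16*20)*(-34/5) = 320*(-34/5) = -2176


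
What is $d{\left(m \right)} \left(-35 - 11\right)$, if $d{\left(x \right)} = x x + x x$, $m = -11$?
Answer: $-11132$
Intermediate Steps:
$d{\left(x \right)} = 2 x^{2}$ ($d{\left(x \right)} = x^{2} + x^{2} = 2 x^{2}$)
$d{\left(m \right)} \left(-35 - 11\right) = 2 \left(-11\right)^{2} \left(-35 - 11\right) = 2 \cdot 121 \left(-46\right) = 242 \left(-46\right) = -11132$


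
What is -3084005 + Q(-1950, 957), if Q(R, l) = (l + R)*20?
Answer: -3103865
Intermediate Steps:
Q(R, l) = 20*R + 20*l (Q(R, l) = (R + l)*20 = 20*R + 20*l)
-3084005 + Q(-1950, 957) = -3084005 + (20*(-1950) + 20*957) = -3084005 + (-39000 + 19140) = -3084005 - 19860 = -3103865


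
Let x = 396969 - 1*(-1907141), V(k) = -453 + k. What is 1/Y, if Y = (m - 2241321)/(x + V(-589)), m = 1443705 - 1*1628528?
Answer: -575767/606536 ≈ -0.94927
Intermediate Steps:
m = -184823 (m = 1443705 - 1628528 = -184823)
x = 2304110 (x = 396969 + 1907141 = 2304110)
Y = -606536/575767 (Y = (-184823 - 2241321)/(2304110 + (-453 - 589)) = -2426144/(2304110 - 1042) = -2426144/2303068 = -2426144*1/2303068 = -606536/575767 ≈ -1.0534)
1/Y = 1/(-606536/575767) = -575767/606536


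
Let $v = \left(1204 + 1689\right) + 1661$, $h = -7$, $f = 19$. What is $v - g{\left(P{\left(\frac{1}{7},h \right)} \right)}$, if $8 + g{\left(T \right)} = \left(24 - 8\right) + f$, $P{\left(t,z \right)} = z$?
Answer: $4527$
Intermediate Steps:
$g{\left(T \right)} = 27$ ($g{\left(T \right)} = -8 + \left(\left(24 - 8\right) + 19\right) = -8 + \left(16 + 19\right) = -8 + 35 = 27$)
$v = 4554$ ($v = 2893 + 1661 = 4554$)
$v - g{\left(P{\left(\frac{1}{7},h \right)} \right)} = 4554 - 27 = 4527$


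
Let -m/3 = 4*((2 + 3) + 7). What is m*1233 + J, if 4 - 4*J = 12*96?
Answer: -177839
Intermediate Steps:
J = -287 (J = 1 - 3*96 = 1 - ¼*1152 = 1 - 288 = -287)
m = -144 (m = -12*((2 + 3) + 7) = -12*(5 + 7) = -12*12 = -3*48 = -144)
m*1233 + J = -144*1233 - 287 = -177552 - 287 = -177839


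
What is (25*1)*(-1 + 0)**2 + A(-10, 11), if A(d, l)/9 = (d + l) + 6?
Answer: 88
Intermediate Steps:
A(d, l) = 54 + 9*d + 9*l (A(d, l) = 9*((d + l) + 6) = 9*(6 + d + l) = 54 + 9*d + 9*l)
(25*1)*(-1 + 0)**2 + A(-10, 11) = (25*1)*(-1 + 0)**2 + (54 + 9*(-10) + 9*11) = 25*(-1)**2 + (54 - 90 + 99) = 25*1 + 63 = 25 + 63 = 88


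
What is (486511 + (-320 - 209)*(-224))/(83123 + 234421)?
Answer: 201669/105848 ≈ 1.9053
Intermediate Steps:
(486511 + (-320 - 209)*(-224))/(83123 + 234421) = (486511 - 529*(-224))/317544 = (486511 + 118496)*(1/317544) = 605007*(1/317544) = 201669/105848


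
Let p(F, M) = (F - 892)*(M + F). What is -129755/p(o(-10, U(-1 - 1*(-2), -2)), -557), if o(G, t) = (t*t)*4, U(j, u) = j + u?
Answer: -129755/491064 ≈ -0.26423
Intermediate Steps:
o(G, t) = 4*t**2 (o(G, t) = t**2*4 = 4*t**2)
p(F, M) = (-892 + F)*(F + M)
-129755/p(o(-10, U(-1 - 1*(-2), -2)), -557) = -129755/((4*((-1 - 1*(-2)) - 2)**2)**2 - 3568*((-1 - 1*(-2)) - 2)**2 - 892*(-557) + (4*((-1 - 1*(-2)) - 2)**2)*(-557)) = -129755/((4*((-1 + 2) - 2)**2)**2 - 3568*((-1 + 2) - 2)**2 + 496844 + (4*((-1 + 2) - 2)**2)*(-557)) = -129755/((4*(1 - 2)**2)**2 - 3568*(1 - 2)**2 + 496844 + (4*(1 - 2)**2)*(-557)) = -129755/((4*(-1)**2)**2 - 3568*(-1)**2 + 496844 + (4*(-1)**2)*(-557)) = -129755/((4*1)**2 - 3568 + 496844 + (4*1)*(-557)) = -129755/(4**2 - 892*4 + 496844 + 4*(-557)) = -129755/(16 - 3568 + 496844 - 2228) = -129755/491064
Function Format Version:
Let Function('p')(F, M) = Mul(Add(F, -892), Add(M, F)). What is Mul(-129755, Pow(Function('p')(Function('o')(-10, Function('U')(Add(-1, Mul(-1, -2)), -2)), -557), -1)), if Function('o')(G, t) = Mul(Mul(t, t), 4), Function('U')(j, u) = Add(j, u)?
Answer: Rational(-129755, 491064) ≈ -0.26423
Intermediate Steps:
Function('o')(G, t) = Mul(4, Pow(t, 2)) (Function('o')(G, t) = Mul(Pow(t, 2), 4) = Mul(4, Pow(t, 2)))
Function('p')(F, M) = Mul(Add(-892, F), Add(F, M))
Mul(-129755, Pow(Function('p')(Function('o')(-10, Function('U')(Add(-1, Mul(-1, -2)), -2)), -557), -1)) = Mul(-129755, Pow(Add(Pow(Mul(4, Pow(Add(Add(-1, Mul(-1, -2)), -2), 2)), 2), Mul(-892, Mul(4, Pow(Add(Add(-1, Mul(-1, -2)), -2), 2))), Mul(-892, -557), Mul(Mul(4, Pow(Add(Add(-1, Mul(-1, -2)), -2), 2)), -557)), -1)) = Mul(-129755, Pow(Add(Pow(Mul(4, Pow(Add(Add(-1, 2), -2), 2)), 2), Mul(-892, Mul(4, Pow(Add(Add(-1, 2), -2), 2))), 496844, Mul(Mul(4, Pow(Add(Add(-1, 2), -2), 2)), -557)), -1)) = Mul(-129755, Pow(Add(Pow(Mul(4, Pow(Add(1, -2), 2)), 2), Mul(-892, Mul(4, Pow(Add(1, -2), 2))), 496844, Mul(Mul(4, Pow(Add(1, -2), 2)), -557)), -1)) = Mul(-129755, Pow(Add(Pow(Mul(4, Pow(-1, 2)), 2), Mul(-892, Mul(4, Pow(-1, 2))), 496844, Mul(Mul(4, Pow(-1, 2)), -557)), -1)) = Mul(-129755, Pow(Add(Pow(Mul(4, 1), 2), Mul(-892, Mul(4, 1)), 496844, Mul(Mul(4, 1), -557)), -1)) = Mul(-129755, Pow(Add(Pow(4, 2), Mul(-892, 4), 496844, Mul(4, -557)), -1)) = Mul(-129755, Pow(Add(16, -3568, 496844, -2228), -1)) = Mul(-129755, Pow(491064, -1)) = Mul(-129755, Rational(1, 491064)) = Rational(-129755, 491064)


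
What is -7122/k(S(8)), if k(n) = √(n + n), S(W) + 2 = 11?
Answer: -1187*√2 ≈ -1678.7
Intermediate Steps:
S(W) = 9 (S(W) = -2 + 11 = 9)
k(n) = √2*√n (k(n) = √(2*n) = √2*√n)
-7122/k(S(8)) = -7122*√2/6 = -1187*√2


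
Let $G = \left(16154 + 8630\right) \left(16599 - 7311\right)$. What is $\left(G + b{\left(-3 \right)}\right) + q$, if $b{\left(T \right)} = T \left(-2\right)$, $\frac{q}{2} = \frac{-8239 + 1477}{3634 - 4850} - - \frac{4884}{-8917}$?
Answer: $\frac{16864919151237}{73264} \approx 2.3019 \cdot 10^{8}$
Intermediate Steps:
$q = \frac{734565}{73264}$ ($q = 2 \left(\frac{-8239 + 1477}{3634 - 4850} - - \frac{4884}{-8917}\right) = 2 \left(- \frac{6762}{-1216} - \left(-4884\right) \left(- \frac{1}{8917}\right)\right) = 2 \left(\left(-6762\right) \left(- \frac{1}{1216}\right) - \frac{132}{241}\right) = 2 \left(\frac{3381}{608} - \frac{132}{241}\right) = 2 \cdot \frac{734565}{146528} = \frac{734565}{73264} \approx 10.026$)
$b{\left(T \right)} = - 2 T$
$G = 230193792$ ($G = 24784 \cdot 9288 = 230193792$)
$\left(G + b{\left(-3 \right)}\right) + q = \left(230193792 - -6\right) + \frac{734565}{73264} = \left(230193792 + 6\right) + \frac{734565}{73264} = 230193798 + \frac{734565}{73264} = \frac{16864919151237}{73264}$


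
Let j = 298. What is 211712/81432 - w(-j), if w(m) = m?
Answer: 3059806/10179 ≈ 300.60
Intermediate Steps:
211712/81432 - w(-j) = 211712/81432 - (-1)*298 = 211712*(1/81432) - 1*(-298) = 26464/10179 + 298 = 3059806/10179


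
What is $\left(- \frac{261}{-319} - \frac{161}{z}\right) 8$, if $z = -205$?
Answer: $\frac{28928}{2255} \approx 12.828$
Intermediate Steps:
$\left(- \frac{261}{-319} - \frac{161}{z}\right) 8 = \left(- \frac{261}{-319} - \frac{161}{-205}\right) 8 = \left(\left(-261\right) \left(- \frac{1}{319}\right) - - \frac{161}{205}\right) 8 = \left(\frac{9}{11} + \frac{161}{205}\right) 8 = \frac{3616}{2255} \cdot 8 = \frac{28928}{2255}$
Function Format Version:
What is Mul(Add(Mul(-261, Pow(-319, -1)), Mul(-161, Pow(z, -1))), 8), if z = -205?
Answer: Rational(28928, 2255) ≈ 12.828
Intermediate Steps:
Mul(Add(Mul(-261, Pow(-319, -1)), Mul(-161, Pow(z, -1))), 8) = Mul(Add(Mul(-261, Pow(-319, -1)), Mul(-161, Pow(-205, -1))), 8) = Mul(Add(Mul(-261, Rational(-1, 319)), Mul(-161, Rational(-1, 205))), 8) = Mul(Add(Rational(9, 11), Rational(161, 205)), 8) = Mul(Rational(3616, 2255), 8) = Rational(28928, 2255)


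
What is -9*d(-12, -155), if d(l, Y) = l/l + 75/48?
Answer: -369/16 ≈ -23.063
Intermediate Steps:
d(l, Y) = 41/16 (d(l, Y) = 1 + 75*(1/48) = 1 + 25/16 = 41/16)
-9*d(-12, -155) = -9*41/16 = -369/16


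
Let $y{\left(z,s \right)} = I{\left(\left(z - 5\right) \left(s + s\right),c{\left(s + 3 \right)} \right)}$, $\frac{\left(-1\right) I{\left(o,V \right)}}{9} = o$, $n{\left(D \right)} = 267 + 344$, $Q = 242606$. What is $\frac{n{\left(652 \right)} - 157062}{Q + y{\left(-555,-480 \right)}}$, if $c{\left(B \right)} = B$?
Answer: $\frac{156451}{4595794} \approx 0.034042$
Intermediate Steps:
$n{\left(D \right)} = 611$
$I{\left(o,V \right)} = - 9 o$
$y{\left(z,s \right)} = - 18 s \left(-5 + z\right)$ ($y{\left(z,s \right)} = - 9 \left(z - 5\right) \left(s + s\right) = - 9 \left(-5 + z\right) 2 s = - 9 \cdot 2 s \left(-5 + z\right) = - 18 s \left(-5 + z\right)$)
$\frac{n{\left(652 \right)} - 157062}{Q + y{\left(-555,-480 \right)}} = \frac{611 - 157062}{242606 + 18 \left(-480\right) \left(5 - -555\right)} = - \frac{156451}{242606 + 18 \left(-480\right) \left(5 + 555\right)} = - \frac{156451}{242606 + 18 \left(-480\right) 560} = - \frac{156451}{242606 - 4838400} = - \frac{156451}{-4595794} = \left(-156451\right) \left(- \frac{1}{4595794}\right) = \frac{156451}{4595794}$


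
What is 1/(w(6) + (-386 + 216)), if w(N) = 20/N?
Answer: -3/500 ≈ -0.0060000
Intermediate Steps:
1/(w(6) + (-386 + 216)) = 1/(20/6 + (-386 + 216)) = 1/(20*(⅙) - 170) = 1/(10/3 - 170) = 1/(-500/3) = -3/500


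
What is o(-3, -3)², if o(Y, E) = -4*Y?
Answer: 144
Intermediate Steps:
o(-3, -3)² = (-4*(-3))² = 12² = 144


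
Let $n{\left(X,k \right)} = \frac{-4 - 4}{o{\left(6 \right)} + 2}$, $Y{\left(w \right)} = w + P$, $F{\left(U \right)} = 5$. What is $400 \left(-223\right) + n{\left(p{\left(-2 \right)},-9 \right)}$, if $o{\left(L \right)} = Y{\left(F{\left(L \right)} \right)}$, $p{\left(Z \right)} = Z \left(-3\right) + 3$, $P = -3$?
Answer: $-89202$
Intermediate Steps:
$p{\left(Z \right)} = 3 - 3 Z$ ($p{\left(Z \right)} = - 3 Z + 3 = 3 - 3 Z$)
$Y{\left(w \right)} = -3 + w$ ($Y{\left(w \right)} = w - 3 = -3 + w$)
$o{\left(L \right)} = 2$ ($o{\left(L \right)} = -3 + 5 = 2$)
$n{\left(X,k \right)} = -2$ ($n{\left(X,k \right)} = \frac{-4 - 4}{2 + 2} = - \frac{8}{4} = \left(-8\right) \frac{1}{4} = -2$)
$400 \left(-223\right) + n{\left(p{\left(-2 \right)},-9 \right)} = 400 \left(-223\right) - 2 = -89200 - 2 = -89202$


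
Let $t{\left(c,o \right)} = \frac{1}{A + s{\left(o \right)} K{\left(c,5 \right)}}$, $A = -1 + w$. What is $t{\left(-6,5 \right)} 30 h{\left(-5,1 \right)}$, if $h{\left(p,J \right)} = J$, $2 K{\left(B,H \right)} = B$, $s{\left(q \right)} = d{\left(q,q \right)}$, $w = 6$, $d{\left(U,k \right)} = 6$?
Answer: $- \frac{30}{13} \approx -2.3077$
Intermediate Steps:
$s{\left(q \right)} = 6$
$K{\left(B,H \right)} = \frac{B}{2}$
$A = 5$ ($A = -1 + 6 = 5$)
$t{\left(c,o \right)} = \frac{1}{5 + 3 c}$ ($t{\left(c,o \right)} = \frac{1}{5 + 6 \frac{c}{2}} = \frac{1}{5 + 3 c}$)
$t{\left(-6,5 \right)} 30 h{\left(-5,1 \right)} = \frac{1}{5 + 3 \left(-6\right)} 30 \cdot 1 = \frac{1}{5 - 18} \cdot 30 \cdot 1 = \frac{1}{-13} \cdot 30 \cdot 1 = \left(- \frac{1}{13}\right) 30 \cdot 1 = \left(- \frac{30}{13}\right) 1 = - \frac{30}{13}$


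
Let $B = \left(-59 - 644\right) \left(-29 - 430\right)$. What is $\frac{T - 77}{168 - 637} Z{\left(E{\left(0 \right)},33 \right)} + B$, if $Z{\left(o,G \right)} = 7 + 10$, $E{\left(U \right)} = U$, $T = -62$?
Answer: $\frac{151337876}{469} \approx 3.2268 \cdot 10^{5}$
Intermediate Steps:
$Z{\left(o,G \right)} = 17$
$B = 322677$ ($B = \left(-703\right) \left(-459\right) = 322677$)
$\frac{T - 77}{168 - 637} Z{\left(E{\left(0 \right)},33 \right)} + B = \frac{-62 - 77}{168 - 637} \cdot 17 + 322677 = - \frac{139}{-469} \cdot 17 + 322677 = \left(-139\right) \left(- \frac{1}{469}\right) 17 + 322677 = \frac{139}{469} \cdot 17 + 322677 = \frac{2363}{469} + 322677 = \frac{151337876}{469}$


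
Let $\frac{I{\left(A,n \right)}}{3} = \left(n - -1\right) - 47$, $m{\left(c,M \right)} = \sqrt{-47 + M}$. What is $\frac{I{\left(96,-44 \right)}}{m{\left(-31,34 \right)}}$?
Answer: $\frac{270 i \sqrt{13}}{13} \approx 74.885 i$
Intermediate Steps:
$I{\left(A,n \right)} = -138 + 3 n$ ($I{\left(A,n \right)} = 3 \left(\left(n - -1\right) - 47\right) = 3 \left(\left(n + 1\right) - 47\right) = 3 \left(\left(1 + n\right) - 47\right) = 3 \left(-46 + n\right) = -138 + 3 n$)
$\frac{I{\left(96,-44 \right)}}{m{\left(-31,34 \right)}} = \frac{-138 + 3 \left(-44\right)}{\sqrt{-47 + 34}} = \frac{-138 - 132}{\sqrt{-13}} = - \frac{270}{i \sqrt{13}} = - 270 \left(- \frac{i \sqrt{13}}{13}\right) = \frac{270 i \sqrt{13}}{13}$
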